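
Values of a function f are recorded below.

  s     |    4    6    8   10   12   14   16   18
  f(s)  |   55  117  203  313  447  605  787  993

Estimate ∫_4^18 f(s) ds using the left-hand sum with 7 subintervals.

5054

Δs = 2.
Sum = 2·[55 + 117 + 203 + 313 + 447 + 605 + 787] = 5054.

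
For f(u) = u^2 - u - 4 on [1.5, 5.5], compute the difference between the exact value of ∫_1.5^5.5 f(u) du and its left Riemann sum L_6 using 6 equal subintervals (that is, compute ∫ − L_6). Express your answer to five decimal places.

7.70370

Exact integral: ∫_1.5^5.5 f(u) du ≈ 24.3333333.
L_6 ≈ 16.6296296.
Error ≈ 24.3333333 − 16.6296296 ≈ 7.70370.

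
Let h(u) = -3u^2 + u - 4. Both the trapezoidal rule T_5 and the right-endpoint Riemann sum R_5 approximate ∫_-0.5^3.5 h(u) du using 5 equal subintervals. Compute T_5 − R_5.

12.8

T_5 = -54.28.
R_5 = -67.08.
T_5 − R_5 = 12.8.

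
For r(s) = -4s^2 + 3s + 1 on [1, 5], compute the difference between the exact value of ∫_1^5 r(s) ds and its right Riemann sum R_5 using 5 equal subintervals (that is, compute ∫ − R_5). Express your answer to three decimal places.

Exact integral: ∫_1^5 r(s) ds ≈ -125.33333.
R_5 = -160.64.
Error ≈ -125.33333 − (-160.64) ≈ 35.307.

35.307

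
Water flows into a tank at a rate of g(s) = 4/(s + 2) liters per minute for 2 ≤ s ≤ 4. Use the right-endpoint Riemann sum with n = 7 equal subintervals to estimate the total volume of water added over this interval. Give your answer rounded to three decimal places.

1.575

Δs = (4 − 2)/7 = 2/7.
Right endpoints: 16/7, 18/7, 20/7, 22/7, 24/7, 26/7, 4.
g(16/7) = 14/15, g(18/7) = 0.875, g(20/7) = 14/17, g(22/7) = 7/9, g(24/7) = 14/19, g(26/7) = 0.7, g(4) = 2/3.
Sum = Δs · [g(16/7) + g(18/7) + g(20/7) + ...].
Sum ≈ 1.575.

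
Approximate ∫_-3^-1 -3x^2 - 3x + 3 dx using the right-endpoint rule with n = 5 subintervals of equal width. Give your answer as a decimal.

-4.56

Δx = (-1 − (-3))/5 = 0.4.
Right endpoints: -2.6, -2.2, -1.8, -1.4, -1.
f(-2.6) = -9.48, f(-2.2) = -4.92, f(-1.8) = -1.32, f(-1.4) = 1.32, f(-1) = 3.
Sum = Δx · [f(-2.6) + f(-2.2) + f(-1.8) + f(-1.4) + f(-1)].
Sum = -4.56.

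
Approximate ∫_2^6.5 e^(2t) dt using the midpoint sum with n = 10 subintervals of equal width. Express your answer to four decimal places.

Δt = (6.5 − 2)/10 = 0.45.
Midpoints: 2.225, 2.675, 3.125, 3.575, 4.025, 4.475, 4.925, 5.375, 5.825, 6.275.
f(2.225) ≈ 85.6269, f(2.675) ≈ 210.6083, f(3.125) ≈ 518.0128, f(3.575) ≈ 1274.1060, f(4.025) ≈ 3133.7950, f(4.475) ≈ 7707.8919, f(4.925) ≈ 18958.3548, f(5.375) ≈ 46630.0285, f(5.825) ≈ 114691.3631, f(6.275) ≈ 282095.2334.
Sum = Δt · [f(2.225) + f(2.675) + f(3.125) + ...].
Sum ≈ 213887.2593.

213887.2593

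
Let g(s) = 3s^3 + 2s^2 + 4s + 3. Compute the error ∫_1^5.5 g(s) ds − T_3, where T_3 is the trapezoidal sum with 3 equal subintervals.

Exact integral: ∫_1^5.5 g(s) ds = 867.796875.
T_3 = 920.53125.
Error = 867.796875 − 920.53125 = -52.734375.

-52.734375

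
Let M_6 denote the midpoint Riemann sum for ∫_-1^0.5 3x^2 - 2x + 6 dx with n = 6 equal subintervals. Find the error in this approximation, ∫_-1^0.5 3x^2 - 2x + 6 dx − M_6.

Exact integral: ∫_-1^0.5 f(x) dx = 10.875.
M_6 = 10.8515625.
Error = 10.875 − 10.8515625 = 0.0234375.

0.0234375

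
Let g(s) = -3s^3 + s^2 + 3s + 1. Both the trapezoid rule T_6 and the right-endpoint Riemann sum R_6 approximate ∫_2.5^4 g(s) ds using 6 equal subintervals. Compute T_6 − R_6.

16.359375

T_6 = -130.89453125.
R_6 = -147.25390625.
T_6 − R_6 = 16.359375.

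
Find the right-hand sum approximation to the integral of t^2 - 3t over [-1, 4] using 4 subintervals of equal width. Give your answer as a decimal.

Δt = (4 − (-1))/4 = 1.25.
Right endpoints: 0.25, 1.5, 2.75, 4.
f(0.25) = -0.6875, f(1.5) = -2.25, f(2.75) = -0.6875, f(4) = 4.
Sum = Δt · [f(0.25) + f(1.5) + f(2.75) + f(4)].
Sum = 0.46875.

0.46875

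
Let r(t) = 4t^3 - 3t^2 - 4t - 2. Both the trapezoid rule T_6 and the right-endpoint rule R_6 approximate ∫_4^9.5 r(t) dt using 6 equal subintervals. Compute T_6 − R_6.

-1342.34375

T_6 ≈ 6996.26736111.
R_6 ≈ 8338.61111111.
T_6 − R_6 = -1342.34375.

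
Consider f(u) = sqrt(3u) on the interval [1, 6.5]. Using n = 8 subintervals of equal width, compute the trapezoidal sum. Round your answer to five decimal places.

17.96023

Δu = (6.5 − 1)/8 = 0.6875.
f(1) ≈ 1.73205, f(1.6875) ≈ 2.25000, f(2.375) ≈ 2.66927, f(3.0625) ≈ 3.03109, f(3.75) ≈ 3.35410, f(4.4375) ≈ 3.64863, f(5.125) ≈ 3.92110, f(5.8125) ≈ 4.17582, f(6.5) ≈ 4.41588.
T_8 = (Δu/2)·[f(u_0) + 2f(u_1) + ... + 2f(u_{7}) + f(u_8)].
Sum ≈ 17.96023.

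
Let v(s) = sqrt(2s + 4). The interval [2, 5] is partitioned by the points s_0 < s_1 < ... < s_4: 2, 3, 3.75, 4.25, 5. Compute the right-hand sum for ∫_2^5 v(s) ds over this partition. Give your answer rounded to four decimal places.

Subinterval widths: 1, 0.75, 0.5, 0.75.
Right endpoints: 3, 3.75, 4.25, 5.
v(3) ≈ 3.1623, v(3.75) ≈ 3.3912, v(4.25) ≈ 3.5355, v(5) ≈ 3.7417.
Sum = Σ Δs_i · v(s_i).
Sum ≈ 10.2797.

10.2797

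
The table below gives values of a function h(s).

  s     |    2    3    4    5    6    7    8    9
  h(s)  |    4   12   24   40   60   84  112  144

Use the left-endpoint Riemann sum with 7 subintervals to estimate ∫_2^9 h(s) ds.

336

Δs = 1.
Sum = 1·[4 + 12 + 24 + 40 + 60 + 84 + 112] = 336.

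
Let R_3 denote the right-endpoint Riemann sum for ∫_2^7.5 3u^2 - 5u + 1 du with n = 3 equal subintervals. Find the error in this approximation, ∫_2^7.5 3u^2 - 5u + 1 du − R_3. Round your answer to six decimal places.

-127.722222

Exact integral: ∫_2^7.5 f(u) du = 288.75.
R_3 ≈ 416.47222222.
Error ≈ 288.75 − 416.47222222 ≈ -127.722222.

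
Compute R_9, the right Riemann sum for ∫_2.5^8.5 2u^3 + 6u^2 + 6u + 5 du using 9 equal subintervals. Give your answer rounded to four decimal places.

4575.8333

Δu = (8.5 − 2.5)/9 = 2/3.
Right endpoints: 19/6, 23/6, 4.5, 31/6, 35/6, 6.5, 43/6, 47/6, 8.5.
f(19/6) = 15949/108, f(23/6) = 24713/108, f(4.5) = 335.75, f(31/6) = 50977/108, f(35/6) = 69245/108, f(6.5) = 846.75, f(43/6) = 117973/108, f(47/6) = 149201/108, f(8.5) = 1717.75.
Sum = Δu · [f(19/6) + f(23/6) + f(4.5) + ...].
Sum ≈ 4575.8333.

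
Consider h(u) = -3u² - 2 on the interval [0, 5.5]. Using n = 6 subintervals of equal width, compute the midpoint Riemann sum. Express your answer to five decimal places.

-176.21962

Δu = (5.5 − 0)/6 = 11/12.
Midpoints: 11/24, 1.375, 55/24, 77/24, 4.125, 121/24.
h(11/24) = -505/192, h(1.375) = -7.671875, h(55/24) = -3409/192, h(77/24) = -6313/192, h(4.125) = -53.046875, h(121/24) = -15025/192.
Sum = Δu · [h(11/24) + h(1.375) + h(55/24) + ...].
Sum ≈ -176.21962.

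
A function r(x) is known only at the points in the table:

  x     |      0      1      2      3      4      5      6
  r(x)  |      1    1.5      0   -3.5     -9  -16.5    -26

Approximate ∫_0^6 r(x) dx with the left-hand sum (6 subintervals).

-26.5

Δx = 1.
Sum = 1·[1 + 1.5 + 0 + (-3.5) + (-9) + (-16.5)] = -26.5.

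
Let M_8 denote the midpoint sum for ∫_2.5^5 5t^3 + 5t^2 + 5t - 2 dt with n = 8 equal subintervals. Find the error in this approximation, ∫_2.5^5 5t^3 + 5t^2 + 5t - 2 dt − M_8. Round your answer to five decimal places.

1.24613

Exact integral: ∫_2.5^5 f(t) dt ≈ 956.5885417.
M_8 ≈ 955.3424072.
Error ≈ 956.5885417 − 955.3424072 ≈ 1.24613.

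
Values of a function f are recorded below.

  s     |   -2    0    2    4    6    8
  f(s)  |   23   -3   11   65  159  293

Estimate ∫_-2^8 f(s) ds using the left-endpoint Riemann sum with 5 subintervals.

510

Δs = 2.
Sum = 2·[23 + (-3) + 11 + 65 + 159] = 510.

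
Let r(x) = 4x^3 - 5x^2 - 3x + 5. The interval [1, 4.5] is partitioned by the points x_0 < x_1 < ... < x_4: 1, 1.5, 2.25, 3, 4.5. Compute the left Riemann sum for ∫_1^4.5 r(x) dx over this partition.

Subinterval widths: 0.5, 0.75, 0.75, 1.5.
Left endpoints: 1, 1.5, 2.25, 3.
r(1) = 1, r(1.5) = 2.75, r(2.25) = 18.5, r(3) = 59.
Sum = Σ Δx_i · r(x_i).
Sum = 104.9375.

104.9375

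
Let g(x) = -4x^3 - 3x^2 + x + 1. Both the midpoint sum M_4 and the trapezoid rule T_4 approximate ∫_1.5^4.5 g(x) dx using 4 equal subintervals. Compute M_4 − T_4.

16.453125

M_4 = -475.265625.
T_4 = -491.71875.
M_4 − T_4 = 16.453125.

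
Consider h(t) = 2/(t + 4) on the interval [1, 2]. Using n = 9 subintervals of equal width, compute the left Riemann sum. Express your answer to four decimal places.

0.3684

Δt = (2 − 1)/9 = 1/9.
Left endpoints: 1, 10/9, 11/9, 4/3, 13/9, 14/9, 5/3, 16/9, 17/9.
h(1) = 0.4, h(10/9) = 9/23, h(11/9) = 18/47, h(4/3) = 0.375, h(13/9) = 18/49, h(14/9) = 0.36, h(5/3) = 6/17, h(16/9) = 9/26, h(17/9) = 18/53.
Sum = Δt · [h(1) + h(10/9) + h(11/9) + ...].
Sum ≈ 0.3684.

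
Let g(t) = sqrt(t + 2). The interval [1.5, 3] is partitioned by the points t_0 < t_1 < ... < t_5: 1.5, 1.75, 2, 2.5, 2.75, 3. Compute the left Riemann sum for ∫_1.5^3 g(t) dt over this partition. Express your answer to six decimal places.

Subinterval widths: 0.25, 0.25, 0.5, 0.25, 0.25.
Left endpoints: 1.5, 1.75, 2, 2.5, 2.75.
g(1.5) ≈ 1.870829, g(1.75) ≈ 1.936492, g(2) ≈ 2.000000, g(2.5) ≈ 2.121320, g(2.75) ≈ 2.179449.
Sum = Σ Δt_i · g(t_i).
Sum ≈ 3.027023.

3.027023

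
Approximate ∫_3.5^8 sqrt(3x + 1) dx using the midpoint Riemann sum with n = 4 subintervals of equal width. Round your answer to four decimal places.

Δx = (8 − 3.5)/4 = 1.125.
Midpoints: 4.0625, 5.1875, 6.3125, 7.4375.
f(4.0625) ≈ 3.6315, f(5.1875) ≈ 4.0697, f(6.3125) ≈ 4.4651, f(7.4375) ≈ 4.8283.
Sum = Δx · [f(4.0625) + f(5.1875) + f(6.3125) + f(7.4375)].
Sum ≈ 19.1189.

19.1189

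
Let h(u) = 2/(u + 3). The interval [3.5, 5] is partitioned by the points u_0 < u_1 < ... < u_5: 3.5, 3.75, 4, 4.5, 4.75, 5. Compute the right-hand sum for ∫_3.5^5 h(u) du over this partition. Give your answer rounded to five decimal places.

0.40585

Subinterval widths: 0.25, 0.25, 0.5, 0.25, 0.25.
Right endpoints: 3.75, 4, 4.5, 4.75, 5.
h(3.75) = 8/27, h(4) = 2/7, h(4.5) = 4/15, h(4.75) = 8/31, h(5) = 0.25.
Sum = Σ Δu_i · h(u_i).
Sum ≈ 0.40585.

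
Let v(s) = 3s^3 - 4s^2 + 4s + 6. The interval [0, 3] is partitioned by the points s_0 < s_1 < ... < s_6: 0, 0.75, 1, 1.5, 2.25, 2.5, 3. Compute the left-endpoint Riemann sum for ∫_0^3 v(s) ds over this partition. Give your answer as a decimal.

Subinterval widths: 0.75, 0.25, 0.5, 0.75, 0.25, 0.5.
Left endpoints: 0, 0.75, 1, 1.5, 2.25, 2.5.
v(0) = 6, v(0.75) = 8.015625, v(1) = 9, v(1.5) = 13.125, v(2.25) = 28.921875, v(2.5) = 37.875.
Sum = Σ Δs_i · v(s_i).
Sum = 47.015625.

47.015625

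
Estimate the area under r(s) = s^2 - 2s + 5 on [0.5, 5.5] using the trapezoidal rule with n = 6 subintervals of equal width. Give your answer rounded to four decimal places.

50.9954

Δs = (5.5 − 0.5)/6 = 5/6.
r(0.5) = 4.25, r(4/3) = 37/9, r(13/6) = 193/36, r(3) = 8, r(23/6) = 433/36, r(14/3) = 157/9, r(5.5) = 24.25.
T_6 = (Δs/2)·[r(s_0) + 2r(s_1) + ... + 2r(s_{5}) + r(s_6)].
Sum ≈ 50.9954.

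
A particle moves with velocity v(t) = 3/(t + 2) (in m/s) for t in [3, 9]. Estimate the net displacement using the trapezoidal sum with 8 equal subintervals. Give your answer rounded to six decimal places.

Δt = (9 − 3)/8 = 0.75.
v(3) = 0.6, v(3.75) = 12/23, v(4.5) = 6/13, v(5.25) = 12/29, v(6) = 0.375, v(6.75) = 12/35, v(7.5) = 6/19, v(8.25) = 12/41, v(9) = 3/11.
T_8 = (Δt/2)·[v(t_0) + 2v(t_1) + ... + 2v(t_{7}) + v(t_8)].
Sum ≈ 2.369823.

2.369823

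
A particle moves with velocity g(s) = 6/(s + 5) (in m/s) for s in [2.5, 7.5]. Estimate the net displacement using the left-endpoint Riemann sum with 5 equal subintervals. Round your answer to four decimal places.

3.2306

Δs = (7.5 − 2.5)/5 = 1.
Left endpoints: 2.5, 3.5, 4.5, 5.5, 6.5.
g(2.5) = 0.8, g(3.5) = 12/17, g(4.5) = 12/19, g(5.5) = 4/7, g(6.5) = 12/23.
Sum = Δs · [g(2.5) + g(3.5) + g(4.5) + g(5.5) + g(6.5)].
Sum ≈ 3.2306.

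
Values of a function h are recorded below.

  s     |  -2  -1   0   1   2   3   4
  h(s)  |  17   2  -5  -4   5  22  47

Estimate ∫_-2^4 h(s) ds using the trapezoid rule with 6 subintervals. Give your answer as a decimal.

Δs = 1.
T_6 = (1/2)·[17 + 2·2 + 2·(-5) + 2·(-4) + 2·5 + 2·22 + 47] = 52.

52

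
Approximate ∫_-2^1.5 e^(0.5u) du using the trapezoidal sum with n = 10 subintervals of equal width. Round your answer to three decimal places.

Δu = (1.5 − (-2))/10 = 0.35.
f(-2) ≈ 0.368, f(-1.65) ≈ 0.438, f(-1.3) ≈ 0.522, f(-0.95) ≈ 0.622, f(-0.6) ≈ 0.741, f(-0.25) ≈ 0.882, f(0.1) ≈ 1.051, f(0.45) ≈ 1.252, f(0.8) ≈ 1.492, f(1.15) ≈ 1.777, f(1.5) ≈ 2.117.
T_10 = (Δu/2)·[f(u_0) + 2f(u_1) + ... + 2f(u_{9}) + f(u_10)].
Sum ≈ 3.507.

3.507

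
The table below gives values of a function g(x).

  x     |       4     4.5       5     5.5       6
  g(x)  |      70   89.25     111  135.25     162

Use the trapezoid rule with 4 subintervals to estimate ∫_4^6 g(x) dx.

Δx = 0.5.
T_4 = (0.5/2)·[70 + 2·89.25 + 2·111 + 2·135.25 + 162] = 225.75.

225.75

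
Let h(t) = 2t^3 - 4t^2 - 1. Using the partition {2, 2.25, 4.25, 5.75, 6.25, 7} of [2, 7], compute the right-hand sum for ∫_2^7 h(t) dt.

Subinterval widths: 0.25, 2, 1.5, 0.5, 0.75.
Right endpoints: 2.25, 4.25, 5.75, 6.25, 7.
h(2.25) = 1.53125, h(4.25) = 80.28125, h(5.75) = 246.96875, h(6.25) = 331.03125, h(7) = 489.
Sum = Σ Δt_i · h(t_i).
Sum = 1063.6640625.

1063.6640625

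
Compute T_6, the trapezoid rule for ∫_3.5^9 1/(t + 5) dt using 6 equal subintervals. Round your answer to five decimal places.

Δt = (9 − 3.5)/6 = 11/12.
f(3.5) = 2/17, f(53/12) = 12/113, f(16/3) = 3/31, f(6.25) = 4/45, f(43/6) = 6/73, f(97/12) = 12/157, f(9) = 1/14.
T_6 = (Δt/2)·[f(t_0) + 2f(t_1) + ... + 2f(t_{5}) + f(t_6)].
Sum ≈ 0.49960.

0.49960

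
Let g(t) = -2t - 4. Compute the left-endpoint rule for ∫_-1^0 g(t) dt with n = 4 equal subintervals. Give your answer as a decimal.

-2.75

Δt = (0 − (-1))/4 = 0.25.
Left endpoints: -1, -0.75, -0.5, -0.25.
g(-1) = -2, g(-0.75) = -2.5, g(-0.5) = -3, g(-0.25) = -3.5.
Sum = Δt · [g(-1) + g(-0.75) + g(-0.5) + g(-0.25)].
Sum = -2.75.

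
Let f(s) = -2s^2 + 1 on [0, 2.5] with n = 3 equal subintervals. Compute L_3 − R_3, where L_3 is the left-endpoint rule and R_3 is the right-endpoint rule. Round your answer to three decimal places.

L_3 ≈ -3.28704.
R_3 ≈ -13.70370.
L_3 − R_3 ≈ 10.417.

10.417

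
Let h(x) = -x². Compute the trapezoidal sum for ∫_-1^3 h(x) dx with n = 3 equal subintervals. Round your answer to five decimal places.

-10.51852

Δx = (3 − (-1))/3 = 4/3.
h(-1) = -1, h(1/3) = -1/9, h(5/3) = -25/9, h(3) = -9.
T_3 = (Δx/2)·[h(x_0) + 2h(x_1) + 2h(x_2) + h(x_3)].
Sum ≈ -10.51852.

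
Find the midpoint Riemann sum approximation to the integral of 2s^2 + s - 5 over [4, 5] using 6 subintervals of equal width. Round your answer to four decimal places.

Δs = (5 − 4)/6 = 1/6.
Midpoints: 49/12, 4.25, 53/12, 55/12, 4.75, 59/12.
f(49/12) = 2335/72, f(4.25) = 35.375, f(53/12) = 2767/72, f(55/12) = 2995/72, f(4.75) = 44.875, f(59/12) = 3475/72.
Sum = Δs · [f(49/12) + f(4.25) + f(53/12) + ...].
Sum ≈ 40.1620.

40.1620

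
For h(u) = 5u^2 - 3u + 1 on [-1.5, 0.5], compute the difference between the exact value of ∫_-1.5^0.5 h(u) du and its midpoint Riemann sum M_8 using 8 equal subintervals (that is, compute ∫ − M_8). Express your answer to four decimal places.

0.0521

Exact integral: ∫_-1.5^0.5 h(u) du ≈ 10.833333.
M_8 = 10.78125.
Error ≈ 10.833333 − 10.78125 ≈ 0.0521.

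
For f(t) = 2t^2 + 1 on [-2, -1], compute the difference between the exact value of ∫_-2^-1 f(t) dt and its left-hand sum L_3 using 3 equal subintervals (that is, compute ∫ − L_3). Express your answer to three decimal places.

-1.037

Exact integral: ∫_-2^-1 f(t) dt ≈ 5.66667.
L_3 ≈ 6.70370.
Error ≈ 5.66667 − 6.70370 ≈ -1.037.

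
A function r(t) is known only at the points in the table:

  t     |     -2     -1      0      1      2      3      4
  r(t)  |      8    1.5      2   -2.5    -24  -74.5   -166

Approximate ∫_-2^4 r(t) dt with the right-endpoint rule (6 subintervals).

Δt = 1.
Sum = 1·[1.5 + 2 + (-2.5) + (-24) + (-74.5) + (-166)] = -263.5.

-263.5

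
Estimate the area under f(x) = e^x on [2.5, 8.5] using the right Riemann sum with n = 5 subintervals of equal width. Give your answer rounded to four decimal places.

8418.7963

Δx = (8.5 − 2.5)/5 = 1.2.
Right endpoints: 3.7, 4.9, 6.1, 7.3, 8.5.
f(3.7) ≈ 40.4473, f(4.9) ≈ 134.2898, f(6.1) ≈ 445.8578, f(7.3) ≈ 1480.2999, f(8.5) ≈ 4914.7688.
Sum = Δx · [f(3.7) + f(4.9) + f(6.1) + f(7.3) + f(8.5)].
Sum ≈ 8418.7963.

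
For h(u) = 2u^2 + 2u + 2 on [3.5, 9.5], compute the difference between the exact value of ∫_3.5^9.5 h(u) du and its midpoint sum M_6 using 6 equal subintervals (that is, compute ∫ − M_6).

Exact integral: ∫_3.5^9.5 h(u) du = 633.
M_6 = 632.
Error = 633 − 632 = 1.

1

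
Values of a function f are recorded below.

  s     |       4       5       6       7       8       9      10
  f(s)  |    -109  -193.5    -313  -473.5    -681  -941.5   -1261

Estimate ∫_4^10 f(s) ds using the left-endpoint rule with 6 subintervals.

-2711.5

Δs = 1.
Sum = 1·[(-109) + (-193.5) + (-313) + (-473.5) + (-681) + (-941.5)] = -2711.5.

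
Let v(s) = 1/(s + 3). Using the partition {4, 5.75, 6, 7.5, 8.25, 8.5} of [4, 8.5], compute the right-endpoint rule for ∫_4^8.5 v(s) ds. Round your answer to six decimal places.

0.459041

Subinterval widths: 1.75, 0.25, 1.5, 0.75, 0.25.
Right endpoints: 5.75, 6, 7.5, 8.25, 8.5.
v(5.75) = 4/35, v(6) = 1/9, v(7.5) = 2/21, v(8.25) = 4/45, v(8.5) = 2/23.
Sum = Σ Δs_i · v(s_i).
Sum ≈ 0.459041.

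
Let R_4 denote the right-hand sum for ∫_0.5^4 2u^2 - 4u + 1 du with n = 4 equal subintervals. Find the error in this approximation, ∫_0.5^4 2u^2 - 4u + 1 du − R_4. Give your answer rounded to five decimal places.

-8.54948

Exact integral: ∫_0.5^4 f(u) du ≈ 14.5833333.
R_4 = 23.1328125.
Error ≈ 14.5833333 − 23.1328125 ≈ -8.54948.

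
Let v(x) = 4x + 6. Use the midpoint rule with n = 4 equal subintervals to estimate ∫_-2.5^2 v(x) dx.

22.5

Δx = (2 − (-2.5))/4 = 1.125.
Midpoints: -1.9375, -0.8125, 0.3125, 1.4375.
v(-1.9375) = -1.75, v(-0.8125) = 2.75, v(0.3125) = 7.25, v(1.4375) = 11.75.
Sum = Δx · [v(-1.9375) + v(-0.8125) + v(0.3125) + v(1.4375)].
Sum = 22.5.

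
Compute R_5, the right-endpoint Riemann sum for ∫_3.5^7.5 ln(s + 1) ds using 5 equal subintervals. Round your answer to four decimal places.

Δs = (7.5 − 3.5)/5 = 0.8.
Right endpoints: 4.3, 5.1, 5.9, 6.7, 7.5.
f(4.3) ≈ 1.6677, f(5.1) ≈ 1.8083, f(5.9) ≈ 1.9315, f(6.7) ≈ 2.0412, f(7.5) ≈ 2.1401.
Sum = Δs · [f(4.3) + f(5.1) + f(5.9) + f(6.7) + f(7.5)].
Sum ≈ 7.6710.

7.6710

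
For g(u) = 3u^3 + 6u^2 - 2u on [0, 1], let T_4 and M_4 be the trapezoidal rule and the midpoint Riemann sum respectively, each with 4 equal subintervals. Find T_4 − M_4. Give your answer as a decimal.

T_4 = 1.859375.
M_4 = 1.6953125.
T_4 − M_4 = 0.1640625.

0.1640625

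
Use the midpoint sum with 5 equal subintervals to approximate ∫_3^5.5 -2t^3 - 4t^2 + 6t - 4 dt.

-547.578125

Δt = (5.5 − 3)/5 = 0.5.
Midpoints: 3.25, 3.75, 4.25, 4.75, 5.25.
f(3.25) = -95.40625, f(3.75) = -143.21875, f(4.25) = -204.28125, f(4.75) = -280.09375, f(5.25) = -372.15625.
Sum = Δt · [f(3.25) + f(3.75) + f(4.25) + f(4.75) + f(5.25)].
Sum = -547.578125.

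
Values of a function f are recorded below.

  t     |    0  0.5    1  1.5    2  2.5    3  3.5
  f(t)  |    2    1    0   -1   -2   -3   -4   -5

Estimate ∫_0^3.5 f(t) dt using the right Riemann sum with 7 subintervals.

Δt = 0.5.
Sum = 0.5·[1 + 0 + (-1) + (-2) + (-3) + (-4) + (-5)] = -7.

-7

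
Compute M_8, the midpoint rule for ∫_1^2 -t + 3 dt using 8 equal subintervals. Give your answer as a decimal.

Δt = (2 − 1)/8 = 0.125.
Midpoints: 1.0625, 1.1875, 1.3125, 1.4375, 1.5625, 1.6875, 1.8125, 1.9375.
f(1.0625) = 1.9375, f(1.1875) = 1.8125, f(1.3125) = 1.6875, f(1.4375) = 1.5625, f(1.5625) = 1.4375, f(1.6875) = 1.3125, f(1.8125) = 1.1875, f(1.9375) = 1.0625.
Sum = Δt · [f(1.0625) + f(1.1875) + f(1.3125) + ...].
Sum = 1.5.

1.5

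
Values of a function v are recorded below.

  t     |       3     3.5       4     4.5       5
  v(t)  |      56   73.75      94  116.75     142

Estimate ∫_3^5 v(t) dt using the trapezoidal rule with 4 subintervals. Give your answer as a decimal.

Δt = 0.5.
T_4 = (0.5/2)·[56 + 2·73.75 + 2·94 + 2·116.75 + 142] = 191.75.

191.75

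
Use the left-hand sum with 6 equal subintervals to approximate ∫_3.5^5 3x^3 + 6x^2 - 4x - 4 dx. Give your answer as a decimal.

450.03515625

Δx = (5 − 3.5)/6 = 0.25.
Left endpoints: 3.5, 3.75, 4, 4.25, 4.5, 4.75.
f(3.5) = 184.125, f(3.75) = 223.578125, f(4) = 268, f(4.25) = 317.671875, f(4.5) = 372.875, f(4.75) = 433.890625.
Sum = Δx · [f(3.5) + f(3.75) + f(4) + ...].
Sum = 450.03515625.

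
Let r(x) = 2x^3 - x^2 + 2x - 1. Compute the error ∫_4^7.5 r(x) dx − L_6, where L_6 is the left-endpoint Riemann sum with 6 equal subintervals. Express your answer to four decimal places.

192.4129

Exact integral: ∫_4^7.5 r(x) dx ≈ 1371.489583.
L_6 ≈ 1179.076678.
Error ≈ 1371.489583 − 1179.076678 ≈ 192.4129.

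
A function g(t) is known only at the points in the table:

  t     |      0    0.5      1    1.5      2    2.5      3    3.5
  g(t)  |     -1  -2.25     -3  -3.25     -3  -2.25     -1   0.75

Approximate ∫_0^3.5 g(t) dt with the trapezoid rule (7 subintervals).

-7.4375

Δt = 0.5.
T_7 = (0.5/2)·[(-1) + 2·(-2.25) + 2·(-3) + 2·(-3.25) + 2·(-3) + 2·(-2.25) + 2·(-1) + 0.75] = -7.4375.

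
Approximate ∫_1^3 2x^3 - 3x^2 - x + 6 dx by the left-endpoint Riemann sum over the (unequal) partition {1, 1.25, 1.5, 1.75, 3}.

10.34375

Subinterval widths: 0.25, 0.25, 0.25, 1.25.
Left endpoints: 1, 1.25, 1.5, 1.75.
f(1) = 4, f(1.25) = 3.96875, f(1.5) = 4.5, f(1.75) = 5.78125.
Sum = Σ Δx_i · f(x_i).
Sum = 10.34375.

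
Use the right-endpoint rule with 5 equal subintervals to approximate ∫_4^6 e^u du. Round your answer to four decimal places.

423.2355

Δu = (6 − 4)/5 = 0.4.
Right endpoints: 4.4, 4.8, 5.2, 5.6, 6.
f(4.4) ≈ 81.4509, f(4.8) ≈ 121.5104, f(5.2) ≈ 181.2722, f(5.6) ≈ 270.4264, f(6) ≈ 403.4288.
Sum = Δu · [f(4.4) + f(4.8) + f(5.2) + f(5.6) + f(6)].
Sum ≈ 423.2355.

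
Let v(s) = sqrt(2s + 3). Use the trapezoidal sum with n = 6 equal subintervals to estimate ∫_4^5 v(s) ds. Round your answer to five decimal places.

3.46304

Δs = (5 − 4)/6 = 1/6.
v(4) ≈ 3.31662, v(25/6) ≈ 3.36650, v(13/3) ≈ 3.41565, v(4.5) ≈ 3.46410, v(14/3) ≈ 3.51188, v(29/6) ≈ 3.55903, v(5) ≈ 3.60555.
T_6 = (Δs/2)·[v(s_0) + 2v(s_1) + ... + 2v(s_{5}) + v(s_6)].
Sum ≈ 3.46304.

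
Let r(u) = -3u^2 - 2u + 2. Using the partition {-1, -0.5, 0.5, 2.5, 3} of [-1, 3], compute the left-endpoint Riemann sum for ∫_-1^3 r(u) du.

-7.625

Subinterval widths: 0.5, 1, 2, 0.5.
Left endpoints: -1, -0.5, 0.5, 2.5.
r(-1) = 1, r(-0.5) = 2.25, r(0.5) = 0.25, r(2.5) = -21.75.
Sum = Σ Δu_i · r(u_i).
Sum = -7.625.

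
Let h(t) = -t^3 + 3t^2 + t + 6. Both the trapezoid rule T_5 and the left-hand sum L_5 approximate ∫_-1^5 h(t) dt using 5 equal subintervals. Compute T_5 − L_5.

-28.8

T_5 = 13.68.
L_5 = 42.48.
T_5 − L_5 = -28.8.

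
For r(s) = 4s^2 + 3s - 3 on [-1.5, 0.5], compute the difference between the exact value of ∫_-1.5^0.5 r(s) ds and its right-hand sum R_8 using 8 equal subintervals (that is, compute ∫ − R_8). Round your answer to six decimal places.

0.166667

Exact integral: ∫_-1.5^0.5 r(s) ds ≈ -4.33333333.
R_8 = -4.5.
Error ≈ -4.33333333 − (-4.5) ≈ 0.166667.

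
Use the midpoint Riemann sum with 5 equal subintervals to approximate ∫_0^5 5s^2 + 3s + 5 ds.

Δs = (5 − 0)/5 = 1.
Midpoints: 0.5, 1.5, 2.5, 3.5, 4.5.
f(0.5) = 7.75, f(1.5) = 20.75, f(2.5) = 43.75, f(3.5) = 76.75, f(4.5) = 119.75.
Sum = Δs · [f(0.5) + f(1.5) + f(2.5) + f(3.5) + f(4.5)].
Sum = 268.75.

268.75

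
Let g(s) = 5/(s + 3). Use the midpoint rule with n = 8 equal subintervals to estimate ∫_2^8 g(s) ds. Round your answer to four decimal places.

Δs = (8 − 2)/8 = 0.75.
Midpoints: 2.375, 3.125, 3.875, 4.625, 5.375, 6.125, 6.875, 7.625.
g(2.375) = 40/43, g(3.125) = 40/49, g(3.875) = 8/11, g(4.625) = 40/61, g(5.375) = 40/67, g(6.125) = 40/73, g(6.875) = 40/79, g(7.625) = 8/17.
Sum = Δs · [g(2.375) + g(3.125) + g(3.875) + ...].
Sum ≈ 3.9386.

3.9386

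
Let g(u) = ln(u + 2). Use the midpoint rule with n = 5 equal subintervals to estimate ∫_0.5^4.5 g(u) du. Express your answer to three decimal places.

5.882

Δu = (4.5 − 0.5)/5 = 0.8.
Midpoints: 0.9, 1.7, 2.5, 3.3, 4.1.
g(0.9) ≈ 1.065, g(1.7) ≈ 1.308, g(2.5) ≈ 1.504, g(3.3) ≈ 1.668, g(4.1) ≈ 1.808.
Sum = Δu · [g(0.9) + g(1.7) + g(2.5) + g(3.3) + g(4.1)].
Sum ≈ 5.882.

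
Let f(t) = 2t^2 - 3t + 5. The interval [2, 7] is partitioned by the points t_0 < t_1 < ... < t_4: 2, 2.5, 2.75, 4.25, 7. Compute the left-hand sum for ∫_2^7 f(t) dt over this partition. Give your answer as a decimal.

101.84375

Subinterval widths: 0.5, 0.25, 1.5, 2.75.
Left endpoints: 2, 2.5, 2.75, 4.25.
f(2) = 7, f(2.5) = 10, f(2.75) = 11.875, f(4.25) = 28.375.
Sum = Σ Δt_i · f(t_i).
Sum = 101.84375.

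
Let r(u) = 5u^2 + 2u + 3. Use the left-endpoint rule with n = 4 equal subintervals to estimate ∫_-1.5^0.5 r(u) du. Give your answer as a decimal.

Δu = (0.5 − (-1.5))/4 = 0.5.
Left endpoints: -1.5, -1, -0.5, 0.
r(-1.5) = 11.25, r(-1) = 6, r(-0.5) = 3.25, r(0) = 3.
Sum = Δu · [r(-1.5) + r(-1) + r(-0.5) + r(0)].
Sum = 11.75.

11.75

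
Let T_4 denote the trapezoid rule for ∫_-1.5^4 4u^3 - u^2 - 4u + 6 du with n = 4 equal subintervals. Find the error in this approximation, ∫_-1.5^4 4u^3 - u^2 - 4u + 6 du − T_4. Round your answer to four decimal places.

Exact integral: ∫_-1.5^4 f(u) du ≈ 233.979167.
T_4 = 258.2421875.
Error ≈ 233.979167 − 258.2421875 ≈ -24.2630.

-24.2630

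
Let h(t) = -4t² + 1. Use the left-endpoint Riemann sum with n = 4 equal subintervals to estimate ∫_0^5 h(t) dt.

Δt = (5 − 0)/4 = 1.25.
Left endpoints: 0, 1.25, 2.5, 3.75.
h(0) = 1, h(1.25) = -5.25, h(2.5) = -24, h(3.75) = -55.25.
Sum = Δt · [h(0) + h(1.25) + h(2.5) + h(3.75)].
Sum = -104.375.

-104.375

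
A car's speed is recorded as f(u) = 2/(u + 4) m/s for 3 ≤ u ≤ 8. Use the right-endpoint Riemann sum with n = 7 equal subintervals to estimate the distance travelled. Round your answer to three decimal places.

1.037

Δu = (8 − 3)/7 = 5/7.
Right endpoints: 26/7, 31/7, 36/7, 41/7, 46/7, 51/7, 8.
f(26/7) = 7/27, f(31/7) = 14/59, f(36/7) = 0.21875, f(41/7) = 14/69, f(46/7) = 7/37, f(51/7) = 14/79, f(8) = 1/6.
Sum = Δu · [f(26/7) + f(31/7) + f(36/7) + ...].
Sum ≈ 1.037.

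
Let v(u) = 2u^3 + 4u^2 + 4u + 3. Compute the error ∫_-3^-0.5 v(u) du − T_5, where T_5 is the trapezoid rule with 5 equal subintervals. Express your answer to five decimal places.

0.67708

Exact integral: ∫_-3^-0.5 v(u) du ≈ -14.6354167.
T_5 = -15.3125.
Error ≈ -14.6354167 − (-15.3125) ≈ 0.67708.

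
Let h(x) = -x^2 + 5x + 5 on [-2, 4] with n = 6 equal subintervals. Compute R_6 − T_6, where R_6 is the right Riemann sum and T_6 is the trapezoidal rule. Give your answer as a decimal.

R_6 = 44.
T_6 = 35.
R_6 − T_6 = 9.

9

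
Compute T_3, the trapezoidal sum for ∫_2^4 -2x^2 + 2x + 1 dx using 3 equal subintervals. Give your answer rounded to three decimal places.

-23.630

Δx = (4 − 2)/3 = 2/3.
f(2) = -3, f(8/3) = -71/9, f(10/3) = -131/9, f(4) = -23.
T_3 = (Δx/2)·[f(x_0) + 2f(x_1) + 2f(x_2) + f(x_3)].
Sum ≈ -23.630.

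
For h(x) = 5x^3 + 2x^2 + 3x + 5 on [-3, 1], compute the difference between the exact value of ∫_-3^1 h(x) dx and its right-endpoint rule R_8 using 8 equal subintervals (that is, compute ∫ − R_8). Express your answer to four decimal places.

Exact integral: ∫_-3^1 h(x) dx ≈ -73.333333.
R_8 = -41.5.
Error ≈ -73.333333 − (-41.5) ≈ -31.8333.

-31.8333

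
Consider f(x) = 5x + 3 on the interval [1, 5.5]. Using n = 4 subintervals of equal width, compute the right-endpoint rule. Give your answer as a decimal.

Δx = (5.5 − 1)/4 = 1.125.
Right endpoints: 2.125, 3.25, 4.375, 5.5.
f(2.125) = 13.625, f(3.25) = 19.25, f(4.375) = 24.875, f(5.5) = 30.5.
Sum = Δx · [f(2.125) + f(3.25) + f(4.375) + f(5.5)].
Sum = 99.28125.

99.28125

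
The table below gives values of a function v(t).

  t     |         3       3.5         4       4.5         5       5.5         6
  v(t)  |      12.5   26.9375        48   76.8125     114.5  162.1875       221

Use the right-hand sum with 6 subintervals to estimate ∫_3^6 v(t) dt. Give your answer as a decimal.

324.71875

Δt = 0.5.
Sum = 0.5·[26.9375 + 48 + 76.8125 + 114.5 + 162.1875 + 221] = 324.71875.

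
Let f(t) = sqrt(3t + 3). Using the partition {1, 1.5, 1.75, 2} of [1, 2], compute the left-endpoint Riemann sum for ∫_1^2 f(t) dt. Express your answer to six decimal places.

2.627468

Subinterval widths: 0.5, 0.25, 0.25.
Left endpoints: 1, 1.5, 1.75.
f(1) ≈ 2.449490, f(1.5) ≈ 2.738613, f(1.75) ≈ 2.872281.
Sum = Σ Δt_i · f(t_i).
Sum ≈ 2.627468.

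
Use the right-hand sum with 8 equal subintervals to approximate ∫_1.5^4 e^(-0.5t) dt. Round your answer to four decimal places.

Δt = (4 − 1.5)/8 = 0.3125.
Right endpoints: 1.8125, 2.125, 2.4375, 2.75, 3.0625, 3.375, 3.6875, 4.
f(1.8125) ≈ 0.4040, f(2.125) ≈ 0.3456, f(2.4375) ≈ 0.2956, f(2.75) ≈ 0.2528, f(3.0625) ≈ 0.2163, f(3.375) ≈ 0.1850, f(3.6875) ≈ 0.1582, f(4) ≈ 0.1353.
Sum = Δt · [f(1.8125) + f(2.125) + f(2.4375) + ...].
Sum ≈ 0.6228.

0.6228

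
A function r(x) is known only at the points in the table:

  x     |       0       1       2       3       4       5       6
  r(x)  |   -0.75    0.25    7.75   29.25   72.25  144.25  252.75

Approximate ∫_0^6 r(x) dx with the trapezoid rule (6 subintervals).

Δx = 1.
T_6 = (1/2)·[(-0.75) + 2·0.25 + 2·7.75 + 2·29.25 + 2·72.25 + 2·144.25 + 252.75] = 379.75.

379.75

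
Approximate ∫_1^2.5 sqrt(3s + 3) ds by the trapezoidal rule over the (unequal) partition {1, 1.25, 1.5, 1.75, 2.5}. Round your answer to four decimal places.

Subinterval widths: 0.25, 0.25, 0.25, 0.75.
f(1) ≈ 2.4495, f(1.25) ≈ 2.5981, f(1.5) ≈ 2.7386, f(1.75) ≈ 2.8723, f(2.5) ≈ 3.2404.
On each subinterval the trapezoid contributes (Δs_i/2)·[f(s_{i-1}) + f(s_i)].
Sum ≈ 4.2916.

4.2916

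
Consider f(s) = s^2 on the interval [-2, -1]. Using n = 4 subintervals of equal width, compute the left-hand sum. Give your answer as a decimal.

Δs = (-1 − (-2))/4 = 0.25.
Left endpoints: -2, -1.75, -1.5, -1.25.
f(-2) = 4, f(-1.75) = 3.0625, f(-1.5) = 2.25, f(-1.25) = 1.5625.
Sum = Δs · [f(-2) + f(-1.75) + f(-1.5) + f(-1.25)].
Sum = 2.71875.

2.71875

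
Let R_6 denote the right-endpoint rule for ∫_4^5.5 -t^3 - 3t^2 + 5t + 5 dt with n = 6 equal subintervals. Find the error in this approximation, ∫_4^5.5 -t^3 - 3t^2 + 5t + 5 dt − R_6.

Exact integral: ∫_4^5.5 f(t) dt = -224.015625.
R_6 = -241.48828125.
Error = -224.015625 − (-241.48828125) = 17.47265625.

17.47265625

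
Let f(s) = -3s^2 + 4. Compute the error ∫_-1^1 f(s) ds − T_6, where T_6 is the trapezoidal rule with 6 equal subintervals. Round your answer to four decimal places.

0.1111

Exact integral: ∫_-1^1 f(s) ds = 6.
T_6 ≈ 5.888889.
Error ≈ 6 − 5.888889 ≈ 0.1111.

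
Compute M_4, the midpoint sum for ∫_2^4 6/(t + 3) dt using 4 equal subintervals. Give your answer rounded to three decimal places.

Δt = (4 − 2)/4 = 0.5.
Midpoints: 2.25, 2.75, 3.25, 3.75.
f(2.25) = 8/7, f(2.75) = 24/23, f(3.25) = 0.96, f(3.75) = 8/9.
Sum = Δt · [f(2.25) + f(2.75) + f(3.25) + f(3.75)].
Sum ≈ 2.018.

2.018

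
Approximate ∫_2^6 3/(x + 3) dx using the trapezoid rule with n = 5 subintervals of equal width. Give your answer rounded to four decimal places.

1.7678

Δx = (6 − 2)/5 = 0.8.
f(2) = 0.6, f(2.8) = 15/29, f(3.6) = 5/11, f(4.4) = 15/37, f(5.2) = 15/41, f(6) = 1/3.
T_5 = (Δx/2)·[f(x_0) + 2f(x_1) + ... + 2f(x_{4}) + f(x_5)].
Sum ≈ 1.7678.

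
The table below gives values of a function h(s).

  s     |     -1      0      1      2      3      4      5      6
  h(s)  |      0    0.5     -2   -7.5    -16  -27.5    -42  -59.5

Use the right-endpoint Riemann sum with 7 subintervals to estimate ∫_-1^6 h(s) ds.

Δs = 1.
Sum = 1·[0.5 + (-2) + (-7.5) + (-16) + (-27.5) + (-42) + (-59.5)] = -154.

-154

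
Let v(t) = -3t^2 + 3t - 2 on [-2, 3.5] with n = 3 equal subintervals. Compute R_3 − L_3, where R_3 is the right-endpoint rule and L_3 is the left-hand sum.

R_3 ≈ -66.3055556.
L_3 ≈ -51.1805556.
R_3 − L_3 = -15.125.

-15.125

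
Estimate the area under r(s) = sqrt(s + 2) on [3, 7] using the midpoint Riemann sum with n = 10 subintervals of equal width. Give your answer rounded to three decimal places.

10.547

Δs = (7 − 3)/10 = 0.4.
Midpoints: 3.2, 3.6, 4, 4.4, 4.8, 5.2, 5.6, 6, 6.4, 6.8.
r(3.2) ≈ 2.280, r(3.6) ≈ 2.366, r(4) ≈ 2.449, r(4.4) ≈ 2.530, r(4.8) ≈ 2.608, r(5.2) ≈ 2.683, r(5.6) ≈ 2.757, r(6) ≈ 2.828, r(6.4) ≈ 2.898, r(6.8) ≈ 2.966.
Sum = Δs · [r(3.2) + r(3.6) + r(4) + ...].
Sum ≈ 10.547.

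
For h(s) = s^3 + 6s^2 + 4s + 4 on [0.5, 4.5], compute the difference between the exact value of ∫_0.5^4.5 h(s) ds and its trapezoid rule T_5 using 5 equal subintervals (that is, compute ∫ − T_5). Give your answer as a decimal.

Exact integral: ∫_0.5^4.5 h(s) ds = 340.5.
T_5 = 346.26.
Error = 340.5 − 346.26 = -5.76.

-5.76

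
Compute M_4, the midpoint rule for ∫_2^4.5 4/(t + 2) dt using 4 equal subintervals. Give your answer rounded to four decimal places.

1.9395

Δt = (4.5 − 2)/4 = 0.625.
Midpoints: 2.3125, 2.9375, 3.5625, 4.1875.
f(2.3125) = 64/69, f(2.9375) = 64/79, f(3.5625) = 64/89, f(4.1875) = 64/99.
Sum = Δt · [f(2.3125) + f(2.9375) + f(3.5625) + f(4.1875)].
Sum ≈ 1.9395.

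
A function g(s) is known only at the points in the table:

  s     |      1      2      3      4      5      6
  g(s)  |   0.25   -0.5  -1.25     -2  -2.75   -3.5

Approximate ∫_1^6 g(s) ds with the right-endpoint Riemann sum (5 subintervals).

Δs = 1.
Sum = 1·[(-0.5) + (-1.25) + (-2) + (-2.75) + (-3.5)] = -10.

-10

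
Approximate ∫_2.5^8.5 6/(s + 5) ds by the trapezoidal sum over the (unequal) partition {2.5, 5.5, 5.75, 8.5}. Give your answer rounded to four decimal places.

3.5769

Subinterval widths: 3, 0.25, 2.75.
f(2.5) = 0.8, f(5.5) = 4/7, f(5.75) = 24/43, f(8.5) = 4/9.
On each subinterval the trapezoid contributes (Δs_i/2)·[f(s_{i-1}) + f(s_i)].
Sum ≈ 3.5769.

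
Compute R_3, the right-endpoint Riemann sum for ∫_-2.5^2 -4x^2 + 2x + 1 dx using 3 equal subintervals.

Δx = (2 − (-2.5))/3 = 1.5.
Right endpoints: -1, 0.5, 2.
f(-1) = -5, f(0.5) = 1, f(2) = -11.
Sum = Δx · [f(-1) + f(0.5) + f(2)].
Sum = -22.5.

-22.5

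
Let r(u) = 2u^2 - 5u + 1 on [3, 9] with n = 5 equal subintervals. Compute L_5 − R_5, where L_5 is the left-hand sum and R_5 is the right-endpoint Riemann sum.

-136.8

L_5 = 228.48.
R_5 = 365.28.
L_5 − R_5 = -136.8.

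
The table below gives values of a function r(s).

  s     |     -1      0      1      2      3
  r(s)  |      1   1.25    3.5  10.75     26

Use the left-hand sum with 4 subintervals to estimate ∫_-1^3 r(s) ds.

Δs = 1.
Sum = 1·[1 + 1.25 + 3.5 + 10.75] = 16.5.

16.5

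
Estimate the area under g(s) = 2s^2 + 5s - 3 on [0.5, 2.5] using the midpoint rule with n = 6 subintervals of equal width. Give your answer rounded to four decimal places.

Δs = (2.5 − 0.5)/6 = 1/3.
Midpoints: 2/3, 1, 4/3, 5/3, 2, 7/3.
g(2/3) = 11/9, g(1) = 4, g(4/3) = 65/9, g(5/3) = 98/9, g(2) = 15, g(7/3) = 176/9.
Sum = Δs · [g(2/3) + g(1) + g(4/3) + ...].
Sum ≈ 19.2963.

19.2963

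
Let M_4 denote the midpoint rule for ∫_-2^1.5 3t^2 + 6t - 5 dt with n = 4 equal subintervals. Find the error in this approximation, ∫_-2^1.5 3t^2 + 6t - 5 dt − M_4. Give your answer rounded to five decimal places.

Exact integral: ∫_-2^1.5 f(t) dt = -11.375.
M_4 ≈ -12.0449219.
Error ≈ -11.375 − (-12.0449219) ≈ 0.66992.

0.66992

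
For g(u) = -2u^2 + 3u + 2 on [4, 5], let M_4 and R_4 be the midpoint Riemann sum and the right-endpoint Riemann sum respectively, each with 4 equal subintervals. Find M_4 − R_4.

1.90625

M_4 = -25.15625.
R_4 = -27.0625.
M_4 − R_4 = 1.90625.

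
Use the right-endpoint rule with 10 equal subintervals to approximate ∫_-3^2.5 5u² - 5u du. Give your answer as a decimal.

Δu = (2.5 − (-3))/10 = 0.55.
Right endpoints: -2.45, -1.9, -1.35, -0.8, -0.25, 0.3, 0.85, 1.4, 1.95, 2.5.
f(-2.45) = 42.2625, f(-1.9) = 27.55, f(-1.35) = 15.8625, f(-0.8) = 7.2, f(-0.25) = 1.5625, f(0.3) = -1.05, f(0.85) = -0.6375, f(1.4) = 2.8, f(1.95) = 9.2625, f(2.5) = 18.75.
Sum = Δu · [f(-2.45) + f(-1.9) + f(-1.35) + ...].
Sum = 67.959375.

67.959375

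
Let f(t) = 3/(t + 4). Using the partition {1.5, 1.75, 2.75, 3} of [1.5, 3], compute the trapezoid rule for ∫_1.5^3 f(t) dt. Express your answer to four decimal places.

0.7256

Subinterval widths: 0.25, 1, 0.25.
f(1.5) = 6/11, f(1.75) = 12/23, f(2.75) = 4/9, f(3) = 3/7.
On each subinterval the trapezoid contributes (Δt_i/2)·[f(t_{i-1}) + f(t_i)].
Sum ≈ 0.7256.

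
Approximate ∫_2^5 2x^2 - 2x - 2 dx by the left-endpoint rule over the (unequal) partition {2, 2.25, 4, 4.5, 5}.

Subinterval widths: 0.25, 1.75, 0.5, 0.5.
Left endpoints: 2, 2.25, 4, 4.5.
f(2) = 2, f(2.25) = 3.625, f(4) = 22, f(4.5) = 29.5.
Sum = Σ Δx_i · f(x_i).
Sum = 32.59375.

32.59375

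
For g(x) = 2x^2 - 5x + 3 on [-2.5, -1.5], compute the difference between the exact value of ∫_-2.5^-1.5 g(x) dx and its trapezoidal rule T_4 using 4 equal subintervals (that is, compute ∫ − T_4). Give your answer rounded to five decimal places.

Exact integral: ∫_-2.5^-1.5 g(x) dx ≈ 21.1666667.
T_4 = 21.1875.
Error ≈ 21.1666667 − 21.1875 ≈ -0.02083.

-0.02083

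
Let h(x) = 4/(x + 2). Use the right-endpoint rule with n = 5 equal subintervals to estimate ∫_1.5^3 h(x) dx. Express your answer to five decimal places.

1.37652

Δx = (3 − 1.5)/5 = 0.3.
Right endpoints: 1.8, 2.1, 2.4, 2.7, 3.
h(1.8) = 20/19, h(2.1) = 40/41, h(2.4) = 10/11, h(2.7) = 40/47, h(3) = 0.8.
Sum = Δx · [h(1.8) + h(2.1) + h(2.4) + h(2.7) + h(3)].
Sum ≈ 1.37652.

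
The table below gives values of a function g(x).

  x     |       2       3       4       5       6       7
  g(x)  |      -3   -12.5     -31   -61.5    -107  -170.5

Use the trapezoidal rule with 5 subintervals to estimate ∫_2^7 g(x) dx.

Δx = 1.
T_5 = (1/2)·[(-3) + 2·(-12.5) + 2·(-31) + 2·(-61.5) + 2·(-107) + (-170.5)] = -298.75.

-298.75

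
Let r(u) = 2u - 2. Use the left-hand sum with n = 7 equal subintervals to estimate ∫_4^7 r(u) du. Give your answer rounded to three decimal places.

25.714

Δu = (7 − 4)/7 = 3/7.
Left endpoints: 4, 31/7, 34/7, 37/7, 40/7, 43/7, 46/7.
r(4) = 6, r(31/7) = 48/7, r(34/7) = 54/7, r(37/7) = 60/7, r(40/7) = 66/7, r(43/7) = 72/7, r(46/7) = 78/7.
Sum = Δu · [r(4) + r(31/7) + r(34/7) + ...].
Sum ≈ 25.714.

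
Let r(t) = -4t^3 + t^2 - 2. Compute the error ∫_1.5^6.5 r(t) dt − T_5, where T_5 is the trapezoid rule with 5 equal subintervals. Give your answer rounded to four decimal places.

Exact integral: ∫_1.5^6.5 r(t) dt ≈ -1699.583333.
T_5 = -1738.75.
Error ≈ -1699.583333 − (-1738.75) ≈ 39.1667.

39.1667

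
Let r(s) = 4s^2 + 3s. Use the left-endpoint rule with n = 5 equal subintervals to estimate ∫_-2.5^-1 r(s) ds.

Δs = (-1 − (-2.5))/5 = 0.3.
Left endpoints: -2.5, -2.2, -1.9, -1.6, -1.3.
r(-2.5) = 17.5, r(-2.2) = 12.76, r(-1.9) = 8.74, r(-1.6) = 5.44, r(-1.3) = 2.86.
Sum = Δs · [r(-2.5) + r(-2.2) + r(-1.9) + r(-1.6) + r(-1.3)].
Sum = 14.19.

14.19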